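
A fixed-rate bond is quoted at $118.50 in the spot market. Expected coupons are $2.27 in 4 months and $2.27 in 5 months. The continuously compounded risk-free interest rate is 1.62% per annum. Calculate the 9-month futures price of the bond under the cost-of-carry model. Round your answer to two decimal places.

PV(coupons) I = 2.27·e^(−0.0162·4/12) + 2.27·e^(−0.0162·5/12)
I = 2.2578 + 2.2547 = 4.5125
F = (S − I)·e^(rT) = (118.50 − 4.5125) · e^(0.0162·9/12)
= 113.9875 · e^0.012150 = 113.9875 × 1.012224 = $115.38

$115.38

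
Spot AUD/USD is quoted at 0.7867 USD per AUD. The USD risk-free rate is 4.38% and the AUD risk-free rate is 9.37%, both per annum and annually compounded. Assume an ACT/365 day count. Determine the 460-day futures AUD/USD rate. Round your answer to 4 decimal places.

By covered interest parity, F = S · (1+r_USD)^T / (1+r_AUD)^T
= 0.7867 × 1.055511 / 1.119496 = 0.7867 × 0.942845
F = 0.7417 USD per AUD

0.7417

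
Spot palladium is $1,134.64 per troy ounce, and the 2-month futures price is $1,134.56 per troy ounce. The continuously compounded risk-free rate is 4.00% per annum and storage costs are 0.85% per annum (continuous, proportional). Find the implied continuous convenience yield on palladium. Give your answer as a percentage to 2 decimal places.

F = S·e^((r+u−y)T) ⇒ (r+u−y) = ln(F/S)/T
ln(1134.56/1134.64) = -0.000071; /T ⇒ -0.000426
y = r + u − ln(F/S)/T = 0.0400 + 0.0085 + 0.000426 = 0.048926
y = 4.89%

4.89%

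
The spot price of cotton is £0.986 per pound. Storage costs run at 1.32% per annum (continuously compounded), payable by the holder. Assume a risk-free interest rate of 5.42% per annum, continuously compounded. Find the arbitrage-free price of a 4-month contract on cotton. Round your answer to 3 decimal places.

Net carry = r + u − y = 0.0542 + 0.0132 − 0.0000 = 0.0674
F = S·e^((r+u−y)T) = 0.986 · e^(0.0674 × 4/12) = 0.986 · e^0.022467
= 0.986 × 1.022721 = £1.008 per pound

£1.008 per pound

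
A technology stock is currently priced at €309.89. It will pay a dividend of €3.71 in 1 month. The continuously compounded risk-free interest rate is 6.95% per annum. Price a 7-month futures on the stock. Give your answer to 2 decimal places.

€318.87

PV(dividends) I = 3.71·e^(−0.0695·1/12)
I = 3.6886
F = (S − I)·e^(rT) = (309.89 − 3.6886) · e^(0.0695·7/12)
= 306.2014 · e^0.040542 = 306.2014 × 1.041375 = €318.87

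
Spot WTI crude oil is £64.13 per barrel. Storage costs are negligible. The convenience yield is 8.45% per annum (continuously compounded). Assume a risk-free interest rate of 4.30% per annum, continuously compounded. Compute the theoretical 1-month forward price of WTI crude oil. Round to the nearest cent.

£63.91 per barrel

Net carry = r + u − y = 0.0430 + 0.0000 − 0.0845 = -0.0415
F = S·e^((r+u−y)T) = 64.13 · e^(-0.0415 × 1/12) = 64.13 · e^-0.003458
= 64.13 × 0.996548 = £63.91 per barrel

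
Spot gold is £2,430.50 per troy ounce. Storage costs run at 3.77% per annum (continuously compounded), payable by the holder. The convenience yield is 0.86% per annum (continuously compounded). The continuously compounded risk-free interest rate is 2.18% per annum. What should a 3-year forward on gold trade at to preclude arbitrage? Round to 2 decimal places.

Net carry = r + u − y = 0.0218 + 0.0377 − 0.0086 = 0.0509
F = S·e^((r+u−y)T) = 2430.50 · e^(0.0509 × 3) = 2430.50 · e^0.15270000
= 2430.50 × 1.16497543 = £2,831.47 per troy ounce

£2,831.47 per troy ounce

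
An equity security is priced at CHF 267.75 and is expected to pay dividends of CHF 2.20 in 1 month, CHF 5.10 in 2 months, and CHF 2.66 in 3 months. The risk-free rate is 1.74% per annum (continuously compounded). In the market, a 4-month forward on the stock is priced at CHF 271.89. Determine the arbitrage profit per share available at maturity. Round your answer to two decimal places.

CHF 12.57 per share

PV(dividends) I = 2.20·e^(−0.0174·1/12) + 5.10·e^(−0.0174·2/12) + 2.66·e^(−0.0174·3/12) = 9.9305
Fair forward F* = (S − I)·e^(rT) = (267.75 − 9.9305)·e^0.005800 = 257.8195 × 1.005817 = 259.3192
Market CHF 271.89 > fair 259.3192: forward overpriced → cash-and-carry (borrow at r, buy the stock and collect the dividends, short the forward).
Profit at T = |F_mkt − F*| = |271.89 − 259.3192| = CHF 12.57 per share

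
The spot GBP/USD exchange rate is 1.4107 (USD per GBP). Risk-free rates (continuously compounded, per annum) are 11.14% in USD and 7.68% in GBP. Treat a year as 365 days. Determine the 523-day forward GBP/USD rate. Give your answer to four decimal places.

F = S·e^((r_USD − r_GBP)T) = 1.4107 · e^((0.1114 − 0.0768) × 523/365)
= 1.4107 · e^0.049578 = 1.4107 × 1.050828
F = 1.4824 USD per GBP

1.4824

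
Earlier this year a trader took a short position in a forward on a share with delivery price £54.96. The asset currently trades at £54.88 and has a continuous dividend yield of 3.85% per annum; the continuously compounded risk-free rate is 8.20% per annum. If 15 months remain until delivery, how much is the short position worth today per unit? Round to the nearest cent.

-£2.70

Current fair forward for the remaining 15 months: F = S·e^((r − q)·T), (r − q) = 0.0820 − 0.0385 = 0.0435
F = 54.88 · e^(0.0435 × 15/12) = 54.88 × 1.055880 = 57.9467
Value of long forward = (F − K)·e^(−rT) = (57.9467 − 54.96) · e^(−0.0820·15/12)
= 2.9867 × 0.902578 = 2.70
Short position value = −(long value) = -£2.70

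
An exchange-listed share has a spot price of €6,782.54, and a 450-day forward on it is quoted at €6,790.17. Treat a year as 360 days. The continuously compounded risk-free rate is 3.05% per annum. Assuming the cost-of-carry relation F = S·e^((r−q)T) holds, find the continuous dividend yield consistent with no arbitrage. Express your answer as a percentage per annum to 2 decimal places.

2.96%

From F = S·e^((r−q)T): (r − q) = ln(F/S)/T
ln(6790.17/6782.54) = ln(1.001125) = 0.001124
(r − q) = 0.001124 / (450/360) = 0.000899
q = r − ln(F/S)/T = 0.0305 − 0.000899 = 0.029601
q = 2.96%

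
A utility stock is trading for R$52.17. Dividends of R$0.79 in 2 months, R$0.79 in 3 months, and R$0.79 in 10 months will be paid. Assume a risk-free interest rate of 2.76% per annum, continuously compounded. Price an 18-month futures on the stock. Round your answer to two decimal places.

R$51.93

PV(dividends) I = 0.79·e^(−0.0276·2/12) + 0.79·e^(−0.0276·3/12) + 0.79·e^(−0.0276·10/12)
I = 0.7864 + 0.7846 + 0.7720 = 2.3430
F = (S − I)·e^(rT) = (52.17 − 2.3430) · e^(0.0276·18/12)
= 49.8270 · e^0.041400 = 49.8270 × 1.042269 = R$51.93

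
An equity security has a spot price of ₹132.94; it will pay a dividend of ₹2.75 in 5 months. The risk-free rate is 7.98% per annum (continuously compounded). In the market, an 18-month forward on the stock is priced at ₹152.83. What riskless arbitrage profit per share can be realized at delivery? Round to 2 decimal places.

PV(dividends) I = 2.75·e^(−0.0798·5/12) = 2.6601
Fair forward F* = (S − I)·e^(rT) = (132.94 − 2.6601)·e^0.119700 = 130.2799 × 1.127159 = 146.8462
Market ₹152.83 > fair 146.8462: forward overpriced → cash-and-carry (borrow at r, buy the stock and collect the dividends, short the forward).
Profit at T = |F_mkt − F*| = |152.83 − 146.8462| = ₹5.98 per share

₹5.98 per share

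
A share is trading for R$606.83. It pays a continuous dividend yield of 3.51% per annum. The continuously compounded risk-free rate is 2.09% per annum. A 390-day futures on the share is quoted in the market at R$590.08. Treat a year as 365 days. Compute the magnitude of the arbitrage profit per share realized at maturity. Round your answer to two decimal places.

R$7.61 per share

Fair futures: F* = S·e^(carry·T), with carry = (r − q) = 0.0209 − 0.0351 = -0.0142
F* = 606.83 · e^(-0.0142 × 390/365) = 606.83 · e^-0.015173 = 606.83 × 0.984942 = R$597.6924
Market R$590.08 < fair R$597.6924: forward underpriced → reverse cash-and-carry (short spot, go long the forward).
At maturity, profit = |F_mkt − F*| = |590.08 − 597.6924| = R$7.61 per share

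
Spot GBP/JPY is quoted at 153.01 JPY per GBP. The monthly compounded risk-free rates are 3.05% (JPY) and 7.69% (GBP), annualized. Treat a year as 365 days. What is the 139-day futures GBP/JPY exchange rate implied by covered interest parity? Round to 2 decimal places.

150.34

By covered interest parity, F = S · (1+r_JPY/12)^(12T) / (1+r_GBP/12)^(12T)
= 153.01 × 1.011668 / 1.029622 = 153.01 × 0.982563
F = 150.34 JPY per GBP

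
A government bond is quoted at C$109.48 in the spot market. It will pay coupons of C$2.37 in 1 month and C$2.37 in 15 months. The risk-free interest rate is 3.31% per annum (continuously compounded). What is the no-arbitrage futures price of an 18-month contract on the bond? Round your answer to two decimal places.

PV(coupons) I = 2.37·e^(−0.0331·1/12) + 2.37·e^(−0.0331·15/12)
I = 2.3635 + 2.2739 = 4.6374
F = (S − I)·e^(rT) = (109.48 − 4.6374) · e^(0.0331·18/12)
= 104.8426 · e^0.049650 = 104.8426 × 1.050903 = C$110.18

C$110.18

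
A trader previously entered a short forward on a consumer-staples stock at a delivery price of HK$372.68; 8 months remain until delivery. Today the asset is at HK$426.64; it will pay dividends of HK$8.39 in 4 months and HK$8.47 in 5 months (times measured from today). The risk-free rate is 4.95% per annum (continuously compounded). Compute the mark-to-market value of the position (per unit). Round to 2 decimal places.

PV(remaining dividends) I = 8.39·e^(−0.0495·4/12) + 8.47·e^(−0.0495·5/12) = 16.5498
Current forward F = (S − I)·e^(rT) = (426.64 − 16.5498)·e^(0.0495·8/12) = 410.0902 × 1.033551 = 423.8491
Value (long) = (F − K)·e^(−rT) = (423.8491 − 372.68) × 0.967539 = 49.5081
Short position value = −(long value) = -HK$49.51

-HK$49.51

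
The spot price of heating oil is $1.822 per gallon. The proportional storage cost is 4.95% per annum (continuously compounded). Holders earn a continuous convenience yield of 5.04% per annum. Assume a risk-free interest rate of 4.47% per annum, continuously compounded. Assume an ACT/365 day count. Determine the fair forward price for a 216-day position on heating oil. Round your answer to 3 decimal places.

$1.870 per gallon

Net carry = r + u − y = 0.0447 + 0.0495 − 0.0504 = 0.0438
F = S·e^((r+u−y)T) = 1.822 · e^(0.0438 × 216/365) = 1.822 · e^0.025920
= 1.822 × 1.026259 = $1.870 per gallon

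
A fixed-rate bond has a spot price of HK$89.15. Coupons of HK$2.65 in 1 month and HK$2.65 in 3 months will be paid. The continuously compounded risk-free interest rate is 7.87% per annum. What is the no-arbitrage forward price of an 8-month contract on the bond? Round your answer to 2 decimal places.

PV(coupons) I = 2.65·e^(−0.0787·1/12) + 2.65·e^(−0.0787·3/12)
I = 2.6327 + 2.5984 = 5.2311
F = (S − I)·e^(rT) = (89.15 − 5.2311) · e^(0.0787·8/12)
= 83.9189 · e^0.052467 = 83.9189 × 1.053868 = HK$88.44

HK$88.44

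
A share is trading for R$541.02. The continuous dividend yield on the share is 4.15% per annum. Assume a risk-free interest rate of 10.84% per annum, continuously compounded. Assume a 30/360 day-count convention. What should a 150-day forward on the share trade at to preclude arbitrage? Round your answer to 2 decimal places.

R$556.31

F = S·e^((r − q)T) = 541.02 · e^((0.1084 − 0.0415) × 150/360)
= 541.02 · e^0.027875 = 541.02 × 1.028267
F = R$556.31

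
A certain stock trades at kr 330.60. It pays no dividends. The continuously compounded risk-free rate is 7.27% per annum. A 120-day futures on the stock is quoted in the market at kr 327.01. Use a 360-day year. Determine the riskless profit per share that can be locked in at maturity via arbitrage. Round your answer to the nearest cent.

kr 11.70 per share

Fair futures: F* = S·e^(carry·T), with carry = r = 0.0727
F* = 330.60 · e^(0.0727 × 120/360) = 330.60 · e^0.024233 = 330.60 × 1.024529 = kr 338.7093
Market kr 327.01 < fair kr 338.7093: forward underpriced → reverse cash-and-carry (short spot, go long the forward).
At maturity, profit = |F_mkt − F*| = |327.01 − 338.7093| = kr 11.70 per share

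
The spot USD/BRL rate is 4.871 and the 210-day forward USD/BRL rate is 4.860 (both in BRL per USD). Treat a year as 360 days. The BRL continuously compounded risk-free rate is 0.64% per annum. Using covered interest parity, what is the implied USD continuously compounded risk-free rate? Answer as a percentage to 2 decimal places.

F = S·e^((r_BRL − r_USD)T) ⇒ r_USD = r_BRL − ln(F/S)/T
ln(4.860/4.871) = -0.002261; /(210/360) = -0.003876
r_USD = 0.0064 + 0.003876 = 0.010276
r_USD = 1.03%

1.03%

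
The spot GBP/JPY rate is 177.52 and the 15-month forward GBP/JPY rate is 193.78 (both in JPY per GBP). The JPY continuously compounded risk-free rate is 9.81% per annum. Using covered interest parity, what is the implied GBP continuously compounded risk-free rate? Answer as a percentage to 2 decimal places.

F = S·e^((r_JPY − r_GBP)T) ⇒ r_GBP = r_JPY − ln(F/S)/T
ln(193.78/177.52) = 0.087640; /(15/12) = 0.070112
r_GBP = 0.0981 − 0.070112 = 0.027988
r_GBP = 2.80%

2.80%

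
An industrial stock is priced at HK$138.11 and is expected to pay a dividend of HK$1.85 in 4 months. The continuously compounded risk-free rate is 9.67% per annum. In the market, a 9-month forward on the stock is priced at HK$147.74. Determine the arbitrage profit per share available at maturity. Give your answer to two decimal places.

HK$1.17 per share

PV(dividends) I = 1.85·e^(−0.0967·4/12) = 1.7913
Fair forward F* = (S − I)·e^(rT) = (138.11 − 1.7913)·e^0.072525 = 136.3187 × 1.075220 = 146.5726
Market HK$147.74 > fair 146.5726: forward overpriced → cash-and-carry (borrow at r, buy the stock and collect the dividends, short the forward).
Profit at T = |F_mkt − F*| = |147.74 − 146.5726| = HK$1.17 per share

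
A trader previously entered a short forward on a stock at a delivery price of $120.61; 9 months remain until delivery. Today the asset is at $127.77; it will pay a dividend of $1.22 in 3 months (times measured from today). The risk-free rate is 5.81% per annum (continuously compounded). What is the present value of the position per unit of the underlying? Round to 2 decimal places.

PV(remaining dividends) I = 1.22·e^(−0.0581·3/12) = 1.2024
Current forward F = (S − I)·e^(rT) = (127.77 − 1.2024)·e^(0.0581·9/12) = 126.5676 × 1.044538 = 132.2047
Value (long) = (F − K)·e^(−rT) = (132.2047 − 120.61) × 0.957361 = 11.1003
Short position value = −(long value) = -$11.10

-$11.10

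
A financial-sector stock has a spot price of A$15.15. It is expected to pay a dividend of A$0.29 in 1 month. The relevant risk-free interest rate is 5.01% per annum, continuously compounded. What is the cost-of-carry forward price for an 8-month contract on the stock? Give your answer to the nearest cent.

PV(dividends) I = 0.29·e^(−0.0501·1/12)
I = 0.2888
F = (S − I)·e^(rT) = (15.15 − 0.2888) · e^(0.0501·8/12)
= 14.8612 · e^0.033400 = 14.8612 × 1.033964 = A$15.37

A$15.37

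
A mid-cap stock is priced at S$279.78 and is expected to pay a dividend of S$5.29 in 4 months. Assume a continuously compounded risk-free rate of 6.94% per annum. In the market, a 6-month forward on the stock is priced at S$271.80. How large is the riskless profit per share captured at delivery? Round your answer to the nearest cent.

PV(dividends) I = 5.29·e^(−0.0694·4/12) = 5.1690
Fair forward F* = (S − I)·e^(rT) = (279.78 − 5.1690)·e^0.034700 = 274.6110 × 1.035309 = 284.3072
Market S$271.80 < fair 284.3072: forward underpriced → reverse cash-and-carry (short the stock, invest proceeds at r, pay the dividends, go long the forward).
Profit at T = |F_mkt − F*| = |271.80 − 284.3072| = S$12.51 per share

S$12.51 per share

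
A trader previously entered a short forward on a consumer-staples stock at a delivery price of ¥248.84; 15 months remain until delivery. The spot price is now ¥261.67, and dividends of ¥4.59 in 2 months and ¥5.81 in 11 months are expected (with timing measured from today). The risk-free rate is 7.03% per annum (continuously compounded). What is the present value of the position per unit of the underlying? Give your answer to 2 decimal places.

-¥23.78

PV(remaining dividends) I = 4.59·e^(−0.0703·2/12) + 5.81·e^(−0.0703·11/12) = 9.9839
Current forward F = (S − I)·e^(rT) = (261.67 − 9.9839)·e^(0.0703·15/12) = 251.6861 × 1.091852 = 274.8040
Value (long) = (F − K)·e^(−rT) = (274.8040 − 248.84) × 0.915875 = 23.7798
Short position value = −(long value) = -¥23.78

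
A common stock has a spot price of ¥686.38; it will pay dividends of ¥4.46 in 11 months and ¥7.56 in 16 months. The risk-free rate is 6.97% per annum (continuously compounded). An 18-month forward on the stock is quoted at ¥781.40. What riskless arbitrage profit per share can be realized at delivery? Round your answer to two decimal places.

PV(dividends) I = 4.46·e^(−0.0697·11/12) + 7.56·e^(−0.0697·16/12) = 11.0730
Fair forward F* = (S − I)·e^(rT) = (686.38 − 11.0730)·e^0.104550 = 675.3070 × 1.110211 = 749.7333
Market ¥781.40 > fair 749.7333: forward overpriced → cash-and-carry (borrow at r, buy the stock and collect the dividends, short the forward).
Profit at T = |F_mkt − F*| = |781.40 − 749.7333| = ¥31.67 per share

¥31.67 per share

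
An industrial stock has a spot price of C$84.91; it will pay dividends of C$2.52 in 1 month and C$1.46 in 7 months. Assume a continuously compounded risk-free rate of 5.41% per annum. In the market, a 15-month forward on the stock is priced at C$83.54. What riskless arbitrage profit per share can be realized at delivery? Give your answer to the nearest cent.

PV(dividends) I = 2.52·e^(−0.0541·1/12) + 1.46·e^(−0.0541·7/12) = 3.9233
Fair forward F* = (S − I)·e^(rT) = (84.91 − 3.9233)·e^0.067625 = 80.9867 × 1.069964 = 86.6529
Market C$83.54 < fair 86.6529: forward underpriced → reverse cash-and-carry (short the stock, invest proceeds at r, pay the dividends, go long the forward).
Profit at T = |F_mkt − F*| = |83.54 − 86.6529| = C$3.11 per share

C$3.11 per share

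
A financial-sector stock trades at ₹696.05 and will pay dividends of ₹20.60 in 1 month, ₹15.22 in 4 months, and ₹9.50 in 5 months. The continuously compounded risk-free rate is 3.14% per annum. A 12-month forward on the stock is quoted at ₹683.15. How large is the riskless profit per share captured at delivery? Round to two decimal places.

PV(dividends) I = 20.60·e^(−0.0314·1/12) + 15.22·e^(−0.0314·4/12) + 9.50·e^(−0.0314·5/12) = 44.9842
Fair forward F* = (S − I)·e^(rT) = (696.05 − 44.9842)·e^0.031400 = 651.0658 × 1.031898 = 671.8335
Market ₹683.15 > fair 671.8335: forward overpriced → cash-and-carry (borrow at r, buy the stock and collect the dividends, short the forward).
Profit at T = |F_mkt − F*| = |683.15 − 671.8335| = ₹11.32 per share

₹11.32 per share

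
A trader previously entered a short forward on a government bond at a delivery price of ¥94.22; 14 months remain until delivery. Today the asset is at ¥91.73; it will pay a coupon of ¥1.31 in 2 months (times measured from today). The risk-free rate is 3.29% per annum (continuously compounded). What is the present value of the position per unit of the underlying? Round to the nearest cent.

PV(remaining coupons) I = 1.31·e^(−0.0329·2/12) = 1.3028
Current forward F = (S − I)·e^(rT) = (91.73 − 1.3028)·e^(0.0329·14/12) = 90.4272 × 1.039129 = 93.9655
Value (long) = (F − K)·e^(−rT) = (93.9655 − 94.22) × 0.962344 = -0.2449
Short position value = −(long value) = ¥0.24

¥0.24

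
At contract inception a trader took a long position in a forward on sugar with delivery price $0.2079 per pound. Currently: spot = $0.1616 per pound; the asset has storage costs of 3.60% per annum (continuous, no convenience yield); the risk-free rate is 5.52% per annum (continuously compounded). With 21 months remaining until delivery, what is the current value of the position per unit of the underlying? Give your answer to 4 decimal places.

Current fair forward for the remaining 21 months: F = S·e^((r + u)·T), (r + u) = 0.0552 + 0.0360 = 0.0912
F = 0.1616 · e^(0.0912 × 21/12) = 0.1616 × 1.173042 = 0.1896
Value of long forward = (F − K)·e^(−rT) = (0.1896 − 0.2079) · e^(−0.0552·21/12)
= -0.0183 × 0.907919 = -0.0166

-$0.0166 per pound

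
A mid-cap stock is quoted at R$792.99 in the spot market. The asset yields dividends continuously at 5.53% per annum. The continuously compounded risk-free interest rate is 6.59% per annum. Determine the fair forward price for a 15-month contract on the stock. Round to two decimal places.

R$803.57

F = S·e^((r − q)T) = 792.99 · e^((0.0659 − 0.0553) × 15/12)
= 792.99 · e^0.013250 = 792.99 × 1.013338
F = R$803.57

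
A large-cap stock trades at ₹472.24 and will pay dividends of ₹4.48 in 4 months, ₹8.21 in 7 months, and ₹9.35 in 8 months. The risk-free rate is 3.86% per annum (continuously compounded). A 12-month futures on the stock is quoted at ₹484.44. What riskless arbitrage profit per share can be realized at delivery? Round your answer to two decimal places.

PV(dividends) I = 4.48·e^(−0.0386·4/12) + 8.21·e^(−0.0386·7/12) + 9.35·e^(−0.0386·8/12) = 21.5624
Fair futures F* = (S − I)·e^(rT) = (472.24 − 21.5624)·e^0.038600 = 450.6776 × 1.039355 = 468.4140
Market ₹484.44 > fair 468.4140: forward overpriced → cash-and-carry (borrow at r, buy the stock and collect the dividends, short the forward).
Profit at T = |F_mkt − F*| = |484.44 − 468.4140| = ₹16.03 per share

₹16.03 per share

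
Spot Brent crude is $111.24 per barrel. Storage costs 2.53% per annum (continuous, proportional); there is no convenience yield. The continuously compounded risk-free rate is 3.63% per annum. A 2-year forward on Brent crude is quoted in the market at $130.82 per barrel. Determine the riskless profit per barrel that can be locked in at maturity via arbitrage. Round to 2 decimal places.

Fair forward: F* = S·e^(carry·T), with carry = (r + u) = 0.0363 + 0.0253 = 0.0616
F* = 111.24 · e^(0.0616 × 2) = 111.24 · e^0.123200 = 111.24 × 1.131111 = $125.8248
Market $130.82 > fair $125.8248: forward overpriced → cash-and-carry (buy spot, short the forward).
At maturity, profit = |F_mkt − F*| = |130.82 − 125.8248| = $5.00 per barrel

$5.00 per barrel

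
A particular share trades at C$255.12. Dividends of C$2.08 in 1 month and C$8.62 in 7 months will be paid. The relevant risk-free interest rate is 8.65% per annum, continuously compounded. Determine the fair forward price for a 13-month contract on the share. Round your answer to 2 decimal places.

C$268.91

PV(dividends) I = 2.08·e^(−0.0865·1/12) + 8.62·e^(−0.0865·7/12)
I = 2.0651 + 8.1958 = 10.2609
F = (S − I)·e^(rT) = (255.12 − 10.2609) · e^(0.0865·13/12)
= 244.8591 · e^0.093708 = 244.8591 × 1.098239 = C$268.91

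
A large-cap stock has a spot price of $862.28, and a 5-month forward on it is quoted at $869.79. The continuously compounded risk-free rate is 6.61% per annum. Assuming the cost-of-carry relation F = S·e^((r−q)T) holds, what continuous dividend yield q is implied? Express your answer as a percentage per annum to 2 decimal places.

4.53%

From F = S·e^((r−q)T): (r − q) = ln(F/S)/T
ln(869.79/862.28) = ln(1.008709) = 0.008671
(r − q) = 0.008671 / (5/12) = 0.020810
q = r − ln(F/S)/T = 0.0661 − 0.020810 = 0.045290
q = 4.53%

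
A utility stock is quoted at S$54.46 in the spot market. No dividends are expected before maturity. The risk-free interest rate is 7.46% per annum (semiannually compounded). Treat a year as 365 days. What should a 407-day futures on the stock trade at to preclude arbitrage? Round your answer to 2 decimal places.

S$59.09

F = S · (1+r/2)^(2T)
= 54.46 × 1.085098
F = S$59.09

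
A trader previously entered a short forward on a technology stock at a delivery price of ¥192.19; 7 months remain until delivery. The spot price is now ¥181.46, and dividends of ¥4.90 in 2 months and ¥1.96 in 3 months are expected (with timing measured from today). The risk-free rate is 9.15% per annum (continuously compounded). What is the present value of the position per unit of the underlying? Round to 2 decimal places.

¥7.48

PV(remaining dividends) I = 4.90·e^(−0.0915·2/12) + 1.96·e^(−0.0915·3/12) = 6.7415
Current forward F = (S − I)·e^(rT) = (181.46 − 6.7415)·e^(0.0915·7/12) = 174.7185 × 1.054825 = 184.2974
Value (long) = (F − K)·e^(−rT) = (184.2974 − 192.19) × 0.948024 = -7.4824
Short position value = −(long value) = ¥7.48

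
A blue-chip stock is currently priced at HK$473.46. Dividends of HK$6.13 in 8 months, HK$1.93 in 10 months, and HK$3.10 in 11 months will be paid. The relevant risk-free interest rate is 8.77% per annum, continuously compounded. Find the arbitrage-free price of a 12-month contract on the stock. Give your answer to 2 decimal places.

HK$505.46

PV(dividends) I = 6.13·e^(−0.0877·8/12) + 1.93·e^(−0.0877·10/12) + 3.10·e^(−0.0877·11/12)
I = 5.7819 + 1.7940 + 2.8605 = 10.4364
F = (S − I)·e^(rT) = (473.46 − 10.4364) · e^(0.0877·12/12)
= 463.0236 · e^0.087700 = 463.0236 × 1.091661 = HK$505.46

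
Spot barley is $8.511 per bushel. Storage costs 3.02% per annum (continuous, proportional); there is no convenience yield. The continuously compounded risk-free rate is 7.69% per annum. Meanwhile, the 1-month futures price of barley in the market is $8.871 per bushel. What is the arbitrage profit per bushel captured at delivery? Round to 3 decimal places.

$0.284 per bushel

Fair futures: F* = S·e^(carry·T), with carry = (r + u) = 0.0769 + 0.0302 = 0.1071
F* = 8.511 · e^(0.1071 × 1/12) = 8.511 · e^0.008925 = 8.511 × 1.008965 = $8.5873
Market $8.871 > fair $8.5873: forward overpriced → cash-and-carry (buy spot, short the forward).
At maturity, profit = |F_mkt − F*| = |8.871 − 8.5873| = $0.284 per bushel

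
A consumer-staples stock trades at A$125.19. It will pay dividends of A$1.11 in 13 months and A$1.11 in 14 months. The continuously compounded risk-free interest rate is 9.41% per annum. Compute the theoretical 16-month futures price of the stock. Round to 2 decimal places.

PV(dividends) I = 1.11·e^(−0.0941·13/12) + 1.11·e^(−0.0941·14/12)
I = 1.0024 + 0.9946 = 1.9970
F = (S − I)·e^(rT) = (125.19 − 1.9970) · e^(0.0941·16/12)
= 123.1930 · e^0.125467 = 123.1930 × 1.133678 = A$139.66

A$139.66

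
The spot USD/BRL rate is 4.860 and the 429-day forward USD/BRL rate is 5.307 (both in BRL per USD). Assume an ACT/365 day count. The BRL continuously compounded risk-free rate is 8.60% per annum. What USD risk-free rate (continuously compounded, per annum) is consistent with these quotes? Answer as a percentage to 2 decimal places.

1.11%

F = S·e^((r_BRL − r_USD)T) ⇒ r_USD = r_BRL − ln(F/S)/T
ln(5.307/4.860) = 0.087988; /(429/365) = 0.074862
r_USD = 0.0860 − 0.074862 = 0.011138
r_USD = 1.11%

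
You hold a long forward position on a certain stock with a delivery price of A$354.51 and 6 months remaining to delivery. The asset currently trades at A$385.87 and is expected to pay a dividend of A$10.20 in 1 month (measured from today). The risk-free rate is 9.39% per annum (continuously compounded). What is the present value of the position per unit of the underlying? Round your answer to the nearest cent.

A$37.50

PV(remaining dividends) I = 10.20·e^(−0.0939·1/12) = 10.1205
Current forward F = (S − I)·e^(rT) = (385.87 − 10.1205)·e^(0.0939·6/12) = 375.7495 × 1.048070 = 393.8118
Value (long) = (F − K)·e^(−rT) = (393.8118 − 354.51) × 0.954135 = 37.4992
Value = A$37.50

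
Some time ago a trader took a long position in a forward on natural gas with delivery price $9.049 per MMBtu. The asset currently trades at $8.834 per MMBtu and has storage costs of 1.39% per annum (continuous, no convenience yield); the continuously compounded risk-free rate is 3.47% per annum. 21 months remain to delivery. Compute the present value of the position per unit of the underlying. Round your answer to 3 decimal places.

$0.536 per MMBtu

Current fair forward for the remaining 21 months: F = S·e^((r + u)·T), (r + u) = 0.0347 + 0.0139 = 0.0486
F = 8.834 · e^(0.0486 × 21/12) = 8.834 × 1.088772 = 9.6182
Value of long forward = (F − K)·e^(−rT) = (9.6182 − 9.049) · e^(−0.0347·21/12)
= 0.5692 × 0.941082 = 0.536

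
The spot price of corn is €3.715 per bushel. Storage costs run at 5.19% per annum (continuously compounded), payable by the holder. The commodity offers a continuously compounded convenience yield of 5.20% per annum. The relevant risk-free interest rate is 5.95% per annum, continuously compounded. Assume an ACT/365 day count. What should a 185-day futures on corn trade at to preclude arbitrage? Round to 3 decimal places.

Net carry = r + u − y = 0.0595 + 0.0519 − 0.0520 = 0.0594
F = S·e^((r+u−y)T) = 3.715 · e^(0.0594 × 185/365) = 3.715 · e^0.030107
= 3.715 × 1.030565 = €3.829 per bushel

€3.829 per bushel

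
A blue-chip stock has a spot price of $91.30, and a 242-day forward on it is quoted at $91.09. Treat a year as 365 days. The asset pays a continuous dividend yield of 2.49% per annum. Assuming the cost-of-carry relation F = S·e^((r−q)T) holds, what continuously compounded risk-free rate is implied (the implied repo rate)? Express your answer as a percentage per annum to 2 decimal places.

From F = S·e^((r−q)T): (r − q) = ln(F/S)/T
ln(91.09/91.30) = ln(0.997700) = -0.002303
(r − q) = -0.002303 / (242/365) = -0.003474
r = ln(F/S)/T + q = -0.003474 + 0.0249 = 0.021426
r = 2.14%

2.14%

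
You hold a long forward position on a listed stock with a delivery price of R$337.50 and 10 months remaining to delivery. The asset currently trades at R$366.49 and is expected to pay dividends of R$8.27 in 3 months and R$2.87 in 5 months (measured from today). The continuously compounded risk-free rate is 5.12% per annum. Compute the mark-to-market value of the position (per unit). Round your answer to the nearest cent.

PV(remaining dividends) I = 8.27·e^(−0.0512·3/12) + 2.87·e^(−0.0512·5/12) = 10.9742
Current forward F = (S − I)·e^(rT) = (366.49 − 10.9742)·e^(0.0512·10/12) = 355.5158 × 1.043590 = 371.0127
Value (long) = (F − K)·e^(−rT) = (371.0127 − 337.50) × 0.958231 = 32.1129
Value = R$32.11

R$32.11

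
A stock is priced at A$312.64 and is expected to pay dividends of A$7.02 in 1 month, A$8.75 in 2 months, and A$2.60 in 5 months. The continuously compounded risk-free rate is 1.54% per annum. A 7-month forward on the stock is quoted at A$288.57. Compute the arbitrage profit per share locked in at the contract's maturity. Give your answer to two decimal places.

A$8.40 per share

PV(dividends) I = 7.02·e^(−0.0154·1/12) + 8.75·e^(−0.0154·2/12) + 2.60·e^(−0.0154·5/12) = 18.3219
Fair forward F* = (S − I)·e^(rT) = (312.64 − 18.3219)·e^0.008983 = 294.3181 × 1.009023 = 296.9737
Market A$288.57 < fair 296.9737: forward underpriced → reverse cash-and-carry (short the stock, invest proceeds at r, pay the dividends, go long the forward).
Profit at T = |F_mkt − F*| = |288.57 − 296.9737| = A$8.40 per share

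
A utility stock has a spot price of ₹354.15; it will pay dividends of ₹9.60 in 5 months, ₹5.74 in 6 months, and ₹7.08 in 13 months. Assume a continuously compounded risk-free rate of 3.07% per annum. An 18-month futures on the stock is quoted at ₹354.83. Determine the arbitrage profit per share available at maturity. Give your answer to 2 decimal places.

PV(dividends) I = 9.60·e^(−0.0307·5/12) + 5.74·e^(−0.0307·6/12) + 7.08·e^(−0.0307·13/12) = 21.9789
Fair futures F* = (S − I)·e^(rT) = (354.15 − 21.9789)·e^0.046050 = 332.1711 × 1.047127 = 347.8253
Market ₹354.83 > fair 347.8253: forward overpriced → cash-and-carry (borrow at r, buy the stock and collect the dividends, short the forward).
Profit at T = |F_mkt − F*| = |354.83 − 347.8253| = ₹7.00 per share

₹7.00 per share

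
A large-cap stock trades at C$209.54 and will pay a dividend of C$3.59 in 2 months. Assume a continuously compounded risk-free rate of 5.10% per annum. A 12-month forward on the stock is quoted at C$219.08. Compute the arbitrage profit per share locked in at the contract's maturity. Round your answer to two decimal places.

PV(dividends) I = 3.59·e^(−0.0510·2/12) = 3.5596
Fair forward F* = (S − I)·e^(rT) = (209.54 − 3.5596)·e^0.051000 = 205.9804 × 1.052323 = 216.7579
Market C$219.08 > fair 216.7579: forward overpriced → cash-and-carry (borrow at r, buy the stock and collect the dividends, short the forward).
Profit at T = |F_mkt − F*| = |219.08 − 216.7579| = C$2.32 per share

C$2.32 per share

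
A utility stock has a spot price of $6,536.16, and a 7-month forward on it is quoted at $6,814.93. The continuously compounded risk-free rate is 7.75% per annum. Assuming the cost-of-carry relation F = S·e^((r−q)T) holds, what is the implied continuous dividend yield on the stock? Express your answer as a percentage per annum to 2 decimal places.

0.59%

From F = S·e^((r−q)T): (r − q) = ln(F/S)/T
ln(6814.93/6536.16) = ln(1.042650) = 0.041766
(r − q) = 0.041766 / (7/12) = 0.071599
q = r − ln(F/S)/T = 0.0775 − 0.071599 = 0.005901
q = 0.59%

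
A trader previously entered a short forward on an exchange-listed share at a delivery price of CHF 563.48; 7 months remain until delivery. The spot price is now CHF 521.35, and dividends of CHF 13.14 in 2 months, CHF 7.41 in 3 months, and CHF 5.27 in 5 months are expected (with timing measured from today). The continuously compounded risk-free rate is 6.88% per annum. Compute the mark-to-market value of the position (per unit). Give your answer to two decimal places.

CHF 45.36

PV(remaining dividends) I = 13.14·e^(−0.0688·2/12) + 7.41·e^(−0.0688·3/12) + 5.27·e^(−0.0688·5/12) = 25.3949
Current forward F = (S − I)·e^(rT) = (521.35 − 25.3949)·e^(0.0688·7/12) = 495.9551 × 1.040950 = 516.2645
Value (long) = (F − K)·e^(−rT) = (516.2645 − 563.48) × 0.960661 = -45.3581
Short position value = −(long value) = CHF 45.36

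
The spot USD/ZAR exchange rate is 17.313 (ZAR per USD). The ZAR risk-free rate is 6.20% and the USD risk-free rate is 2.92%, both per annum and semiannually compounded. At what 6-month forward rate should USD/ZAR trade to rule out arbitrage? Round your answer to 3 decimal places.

17.593

By covered interest parity, F = S · (1+r_ZAR/2)^(2T) / (1+r_USD/2)^(2T)
= 17.313 × 1.031000 / 1.014600 = 17.313 × 1.016164
F = 17.593 ZAR per USD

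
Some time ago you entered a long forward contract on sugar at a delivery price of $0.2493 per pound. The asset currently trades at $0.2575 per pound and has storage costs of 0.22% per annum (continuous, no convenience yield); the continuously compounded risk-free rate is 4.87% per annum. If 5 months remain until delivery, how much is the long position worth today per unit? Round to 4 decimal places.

Current fair forward for the remaining 5 months: F = S·e^((r + u)·T), (r + u) = 0.0487 + 0.0022 = 0.0509
F = 0.2575 · e^(0.0509 × 5/12) = 0.2575 × 1.021435 = 0.2630
Value of long forward = (F − K)·e^(−rT) = (0.2630 − 0.2493) · e^(−0.0487·5/12)
= 0.0137 × 0.979913 = 0.0134

$0.0134 per pound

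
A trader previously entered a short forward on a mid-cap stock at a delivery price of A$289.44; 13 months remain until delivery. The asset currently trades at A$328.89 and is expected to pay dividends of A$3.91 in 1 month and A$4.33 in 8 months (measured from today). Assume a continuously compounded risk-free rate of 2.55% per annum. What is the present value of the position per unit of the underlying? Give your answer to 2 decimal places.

-A$39.18

PV(remaining dividends) I = 3.91·e^(−0.0255·1/12) + 4.33·e^(−0.0255·8/12) = 8.1587
Current forward F = (S − I)·e^(rT) = (328.89 − 8.1587)·e^(0.0255·13/12) = 320.7313 × 1.028010 = 329.7150
Value (long) = (F − K)·e^(−rT) = (329.7150 − 289.44) × 0.972753 = 39.1776
Short position value = −(long value) = -A$39.18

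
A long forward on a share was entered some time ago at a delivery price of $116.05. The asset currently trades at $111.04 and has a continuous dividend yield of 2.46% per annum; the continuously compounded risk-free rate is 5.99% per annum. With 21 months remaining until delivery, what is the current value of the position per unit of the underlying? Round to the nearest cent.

Current fair forward for the remaining 21 months: F = S·e^((r − q)·T), (r − q) = 0.0599 − 0.0246 = 0.0353
F = 111.04 · e^(0.0353 × 21/12) = 111.04 × 1.063723 = 118.1158
Value of long forward = (F − K)·e^(−rT) = (118.1158 − 116.05) · e^(−0.0599·21/12)
= 2.0658 × 0.900482 = 1.86

$1.86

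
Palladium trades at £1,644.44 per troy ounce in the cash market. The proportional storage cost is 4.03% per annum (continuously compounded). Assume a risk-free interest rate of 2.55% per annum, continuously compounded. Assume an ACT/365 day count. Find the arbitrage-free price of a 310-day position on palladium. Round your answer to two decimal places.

£1,738.96 per troy ounce

Net carry = r + u − y = 0.0255 + 0.0403 − 0.0000 = 0.0658
F = S·e^((r+u−y)T) = 1644.44 · e^(0.0658 × 310/365) = 1644.44 · e^0.05588493
= 1644.44 × 1.05747599 = £1,738.96 per troy ounce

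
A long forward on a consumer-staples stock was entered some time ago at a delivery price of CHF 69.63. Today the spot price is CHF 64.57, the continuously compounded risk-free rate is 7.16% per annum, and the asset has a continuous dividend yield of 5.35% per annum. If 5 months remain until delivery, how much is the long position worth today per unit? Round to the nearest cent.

Current fair forward for the remaining 5 months: F = S·e^((r − q)·T), (r − q) = 0.0716 − 0.0535 = 0.0181
F = 64.57 · e^(0.0181 × 5/12) = 64.57 × 1.007570 = 65.0588
Value of long forward = (F − K)·e^(−rT) = (65.0588 − 69.63) · e^(−0.0716·5/12)
= -4.5712 × 0.970607 = -4.44

-CHF 4.44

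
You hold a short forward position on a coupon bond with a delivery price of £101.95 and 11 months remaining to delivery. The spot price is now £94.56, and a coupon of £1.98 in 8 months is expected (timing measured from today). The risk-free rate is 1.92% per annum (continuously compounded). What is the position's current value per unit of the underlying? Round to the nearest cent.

PV(remaining coupons) I = 1.98·e^(−0.0192·8/12) = 1.9548
Current forward F = (S − I)·e^(rT) = (94.56 − 1.9548)·e^(0.0192·11/12) = 92.6052 × 1.017756 = 94.2495
Value (long) = (F − K)·e^(−rT) = (94.2495 − 101.95) × 0.982554 = -7.5662
Short position value = −(long value) = £7.57

£7.57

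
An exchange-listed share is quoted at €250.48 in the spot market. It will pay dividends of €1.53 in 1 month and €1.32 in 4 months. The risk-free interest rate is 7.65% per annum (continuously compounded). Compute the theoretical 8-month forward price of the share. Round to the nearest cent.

€260.63

PV(dividends) I = 1.53·e^(−0.0765·1/12) + 1.32·e^(−0.0765·4/12)
I = 1.5203 + 1.2868 = 2.8071
F = (S − I)·e^(rT) = (250.48 − 2.8071) · e^(0.0765·8/12)
= 247.6729 · e^0.051000 = 247.6729 × 1.052323 = €260.63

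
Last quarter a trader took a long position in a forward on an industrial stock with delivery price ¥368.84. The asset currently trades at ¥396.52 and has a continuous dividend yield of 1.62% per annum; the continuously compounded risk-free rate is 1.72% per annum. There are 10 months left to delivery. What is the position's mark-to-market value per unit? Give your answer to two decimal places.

Current fair forward for the remaining 10 months: F = S·e^((r − q)·T), (r − q) = 0.0172 − 0.0162 = 0.0010
F = 396.52 · e^(0.0010 × 10/12) = 396.52 × 1.000834 = 396.8507
Value of long forward = (F − K)·e^(−rT) = (396.8507 − 368.84) · e^(−0.0172·10/12)
= 28.0107 × 0.985769 = 27.61

¥27.61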